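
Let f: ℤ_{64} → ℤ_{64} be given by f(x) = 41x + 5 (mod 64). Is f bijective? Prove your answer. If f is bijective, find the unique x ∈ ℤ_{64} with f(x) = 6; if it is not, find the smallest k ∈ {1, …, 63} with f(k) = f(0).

25

Suppose f(x_1) = f(x_2) in ℤ_{64}. Then 41x_1 + 5 ≡ 41x_2 + 5 (mod 64), so 41(x_1 − x_2) ≡ 0 (mod 64).
Since gcd(41, 64) = 1, 41 is invertible modulo 64, so x_1 − x_2 ≡ 0 (mod 64), i.e. x_1 = x_2.
We now compute 41⁻¹ mod 64 explicitly. Euclid's algorithm: 64 = 1·41 + 23, 41 = 1·23 + 18, 23 = 1·18 + 5, 18 = 3·5 + 3, 5 = 1·3 + 2, 3 = 1·2 + 1; back-substituting gives 1 = 25·41 − 16·64, so 41⁻¹ ≡ 25 (mod 64).
Then y ↦ 25(y − 5) is a two-sided inverse to f, so every y ∈ ℤ_{64} has a preimage.
So f is bijective.
Since f is bijective, we find f⁻¹(6): we need 41x ≡ 6 − 5 ≡ 1 (mod 64). Using 41⁻¹ = 25: x ≡ 25·1 = 25, so x = 25.
Check: f(25) = 41·25 + 5 = 1030 = 16·64 + 6 ≡ 6 (mod 64).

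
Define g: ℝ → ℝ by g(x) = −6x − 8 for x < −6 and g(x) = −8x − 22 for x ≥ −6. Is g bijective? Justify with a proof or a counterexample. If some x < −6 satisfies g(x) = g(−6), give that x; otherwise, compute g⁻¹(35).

-43/6

Both pieces are strictly decreasing (slopes −6 and −8), so each is injective on its own interval.
The left piece maps (−∞, −6) onto (28, ∞); the right piece maps [−6, ∞) onto (−∞, 26].
The images leave a gap (28 has no preimage), so g is not surjective, hence not bijective.
Because the two images are disjoint, no x < −6 has g(x) = g(−6), so we compute g⁻¹(35): 35 lies in (28, ∞), so solve −6x − 8 = 35: x = (35 + 8)/(−6) = −43/6.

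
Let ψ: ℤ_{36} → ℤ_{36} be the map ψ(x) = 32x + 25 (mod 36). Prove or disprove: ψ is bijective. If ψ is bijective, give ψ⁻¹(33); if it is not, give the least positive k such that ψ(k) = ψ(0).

9

By definition, ψ is injective when ψ(x_1) = ψ(x_2) forces x_1 = x_2.
We have gcd(32, 36) = 4 > 1. Taking x_1 = 0 and x_2 = 9: ψ(0) = 25 and ψ(9) = 32·9 + 25 = 313 ≡ 25 (mod 36).
So ψ(0) = ψ(9) while 0 ≠ 9, therefore ψ is not injective, hence not bijective.
Since ψ is not bijective, we find the least positive k with ψ(k) = ψ(0): this means 32k ≡ 0 (mod 36), i.e. 36 ∣ 32k. Since gcd(32, 36) = 4, dividing through by 4 this holds exactly when 9 ∣ 8k, and as gcd(8, 9) = 1, exactly when 9 ∣ k.
The smallest positive such k is 9.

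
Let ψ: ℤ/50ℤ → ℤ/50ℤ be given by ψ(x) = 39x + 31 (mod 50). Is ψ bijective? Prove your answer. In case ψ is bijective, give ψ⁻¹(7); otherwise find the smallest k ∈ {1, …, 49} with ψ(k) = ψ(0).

Suppose ψ(x_1) = ψ(x_2) in ℤ/50ℤ. Then 39x_1 + 31 ≡ 39x_2 + 31 (mod 50), thus 39(x_1 − x_2) ≡ 0 (mod 50).
Since gcd(39, 50) = 1, 39 is invertible modulo 50, thus x_1 − x_2 ≡ 0 (mod 50), i.e. x_1 = x_2.
We now compute 39⁻¹ mod 50 explicitly. Euclid's algorithm: 50 = 1·39 + 11, 39 = 3·11 + 6, 11 = 1·6 + 5, 6 = 1·5 + 1; back-substituting gives 1 = 9·39 − 7·50, so 39⁻¹ ≡ 9 (mod 50).
For any y ∈ ℤ/50ℤ, x = 9(y − 31) mod 50 satisfies ψ(x) = 39·9(y − 31) + 31 ≡ y (since 39·9 ≡ 1 mod 50). So every y has a preimage.
So ψ is bijective.
Since ψ is bijective, we find ψ⁻¹(7): we need 39x ≡ 7 − 31 ≡ 26 (mod 50). Using 39⁻¹ = 9: x ≡ 9·26 = 234 = 4·50 + 34, so x = 34.
Check: ψ(34) = 39·34 + 31 = 1357 = 27·50 + 7 ≡ 7 (mod 50).

34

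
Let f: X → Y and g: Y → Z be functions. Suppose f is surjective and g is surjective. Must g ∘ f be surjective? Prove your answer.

surjective

Let c ∈ Z. Since g is surjective, there is b ∈ Y with g(b) = c. Since f is surjective, there is a ∈ X with f(a) = b.
Then (g ∘ f)(a) = g(b) = c. Hence g ∘ f is surjective.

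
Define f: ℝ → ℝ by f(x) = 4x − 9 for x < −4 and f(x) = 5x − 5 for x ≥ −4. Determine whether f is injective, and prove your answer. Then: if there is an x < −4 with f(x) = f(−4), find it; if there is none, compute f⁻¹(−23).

-18/5

Both pieces are strictly increasing (slopes 4 and 5), so each is injective on its own interval.
The left piece maps (−∞, −4) onto (−∞, −25); the right piece maps [−4, ∞) onto [−25, ∞).
These images are disjoint, so no value is attained by both pieces. Therefore f is injective.
Because the two images are disjoint, no x < −4 has f(x) = f(−4), so we compute f⁻¹(−23): −23 lies in [−25, ∞), so solve 5x − 5 = −23: x = (−23 + 5)/5 = −18/5.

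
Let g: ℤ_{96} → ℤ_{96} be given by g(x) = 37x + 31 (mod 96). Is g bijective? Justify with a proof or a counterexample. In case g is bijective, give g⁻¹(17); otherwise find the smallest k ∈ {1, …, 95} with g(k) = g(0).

10

Suppose g(x_1) = g(x_2) in ℤ_{96}. Then 37x_1 + 31 ≡ 37x_2 + 31 (mod 96), therefore 37(x_1 − x_2) ≡ 0 (mod 96).
Since gcd(37, 96) = 1, 37 is invertible modulo 96, therefore x_1 − x_2 ≡ 0 (mod 96), i.e. x_1 = x_2.
We now compute 37⁻¹ mod 96 explicitly. Euclid's algorithm: 96 = 2·37 + 22, 37 = 1·22 + 15, 22 = 1·15 + 7, 15 = 2·7 + 1; back-substituting gives 1 = 13·37 − 5·96, so 37⁻¹ ≡ 13 (mod 96).
For any y ∈ ℤ_{96}, x = 13(y − 31) mod 96 satisfies g(x) = 37·13(y − 31) + 31 ≡ y (since 37·13 ≡ 1 mod 96). So every y has a preimage.
So g is bijective.
Since g is bijective, we compute g⁻¹(17): solve 37x + 31 ≡ 17 (mod 96), i.e. 37x ≡ 82 (mod 96).
Multiplying by 37⁻¹ = 13 gives x ≡ 13·82 = 1066 = 11·96 + 10 ≡ 10 (mod 96).
Check: g(10) = 37·10 + 31 = 401 = 4·96 + 17 ≡ 17 (mod 96).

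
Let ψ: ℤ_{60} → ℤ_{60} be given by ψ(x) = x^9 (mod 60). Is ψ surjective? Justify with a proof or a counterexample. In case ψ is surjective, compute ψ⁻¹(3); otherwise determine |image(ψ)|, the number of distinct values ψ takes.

45

ψ(0) = 0^9 = 0.
ψ(30): Repeated squaring mod 60: 30^1 ≡ 30, 30^2 ≡ 30² = 900 ≡ 0, 30^4 ≡ 0² = 0, 30^8 ≡ 0² = 0. Since 9 = 8 + 1, 30^9 ≡ 0·30: 0·30 = 0. So 30^9 ≡ 0 (mod 60).
So ψ(0) = ψ(30) = 0 while 0 ≠ 30, therefore ψ is not injective.
A non-injective map from the 60-element set ℤ_{60} to itself takes at most 59 distinct values, so it cannot be surjective. Therefore ψ is not surjective.
Since ψ is not surjective, we determine |image(ψ)|. Computing x^9 mod 60 for each x (by repeated squaring, reducing mod 60 at every step), the values ψ(0), ψ(1), …, ψ(59) are: 0, 1, 32, 3, 4, 5, 36, 7, 8, 9, 40, 11, 12, 13, 44, 15, 16, 17, 48, 19, 20, 21, 52, 23, 24, 25, 56, 27, 28, 29, 0, 31, 32, 33, 4, 35, 36, 37, 8, 39, 40, 41, 12, 43, 44, 45, 16, 47, 48, 49, 20, 51, 52, 53, 24, 55, 56, 57, 28, 59.
The distinct values are {0, 1, 3, 4, 5, 7, 8, 9, 11, 12, 13, 15, 16, 17, 19, 20, 21, 23, 24, 25, 27, 28, 29, 31, 32, 33, 35, 36, 37, 39, 40, 41, 43, 44, 45, 47, 48, 49, 51, 52, 53, 55, 56, 57, 59}; there are 45 of them.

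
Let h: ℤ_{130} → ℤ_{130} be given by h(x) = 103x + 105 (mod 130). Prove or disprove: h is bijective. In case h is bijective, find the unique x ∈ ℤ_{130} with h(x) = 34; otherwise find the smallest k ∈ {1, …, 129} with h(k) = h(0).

By definition, h is injective if h(a) = h(b) implies a = b.
Suppose h(a) = h(b) in ℤ_{130}. Then 103a + 105 ≡ 103b + 105 (mod 130), thus 103(a − b) ≡ 0 (mod 130).
Since gcd(103, 130) = 1, 103 is invertible modulo 130, hence a − b ≡ 0 (mod 130), i.e. a = b.
We now compute 103⁻¹ mod 130 explicitly. Euclid's algorithm: 130 = 1·103 + 27, 103 = 3·27 + 22, 27 = 1·22 + 5, 22 = 4·5 + 2, 5 = 2·2 + 1; back-substituting gives 1 = 77·103 − 61·130, so 103⁻¹ ≡ 77 (mod 130).
For any y ∈ ℤ_{130}, x = 77(y − 105) mod 130 satisfies h(x) = 103·77(y − 105) + 105 ≡ y (since 103·77 ≡ 1 mod 130). So every y has a preimage.
Thus h is bijective.
Since h is bijective, we compute h⁻¹(34): solve 103x + 105 ≡ 34 (mod 130), i.e. 103x ≡ 59 (mod 130).
Multiplying by 103⁻¹ = 77 gives x ≡ 77·59 = 4543 = 34·130 + 123 ≡ 123 (mod 130).
Check: h(123) = 103·123 + 105 = 12774 = 98·130 + 34 ≡ 34 (mod 130).

123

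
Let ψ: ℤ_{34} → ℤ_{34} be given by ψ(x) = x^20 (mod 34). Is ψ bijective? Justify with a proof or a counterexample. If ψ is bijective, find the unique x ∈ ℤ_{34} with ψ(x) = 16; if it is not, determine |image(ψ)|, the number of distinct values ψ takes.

10

ψ(3): Repeated squaring mod 34: 3^1 ≡ 3, 3^2 ≡ 3² = 9, 3^4 ≡ 9² = 81 ≡ 13, 3^8 ≡ 13² = 169 ≡ 33, 3^16 ≡ 33² = 1089 ≡ 1. Since 20 = 16 + 4, 3^20 ≡ 1·13: 1·13 = 13. So 3^20 ≡ 13 (mod 34).
ψ(5): Repeated squaring mod 34: 5^1 ≡ 5, 5^2 ≡ 5² = 25, 5^4 ≡ 25² = 625 ≡ 13, 5^8 ≡ 13² = 169 ≡ 33, 5^16 ≡ 33² = 1089 ≡ 1. Since 20 = 16 + 4, 5^20 ≡ 1·13: 1·13 = 13. So 5^20 ≡ 13 (mod 34).
So ψ(3) = ψ(5) = 13 while 3 ≠ 5, thus ψ is not injective, hence not bijective.
Since ψ is not bijective, we determine |image(ψ)|. Computing x^20 mod 34 for each x (by repeated squaring, reducing mod 34 at every step), the values ψ(0), ψ(1), …, ψ(33) are: 0, 1, 16, 13, 18, 13, 4, 21, 16, 33, 4, 21, 30, 1, 30, 33, 18, 17, 18, 33, 30, 1, 30, 21, 4, 33, 16, 21, 4, 13, 18, 13, 16, 1.
The distinct values are {0, 1, 4, 13, 16, 17, 18, 21, 30, 33}; there are 10 of them.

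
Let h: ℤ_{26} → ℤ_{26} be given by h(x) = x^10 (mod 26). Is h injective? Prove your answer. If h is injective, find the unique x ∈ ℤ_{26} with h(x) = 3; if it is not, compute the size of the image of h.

14

h(12): Repeated squaring mod 26: 12^1 ≡ 12, 12^2 ≡ 12² = 144 ≡ 14, 12^4 ≡ 14² = 196 ≡ 14, 12^8 ≡ 14² = 196 ≡ 14. Since 10 = 8 + 2, 12^10 ≡ 14·14: 14·14 = 196 ≡ 14. So 12^10 ≡ 14 (mod 26).
h(14): Repeated squaring mod 26: 14^1 ≡ 14, 14^2 ≡ 14² = 196 ≡ 14, 14^4 ≡ 14² = 196 ≡ 14, 14^8 ≡ 14² = 196 ≡ 14. Since 10 = 8 + 2, 14^10 ≡ 14·14: 14·14 = 196 ≡ 14. So 14^10 ≡ 14 (mod 26).
So h(12) = h(14) = 14 while 12 ≠ 14, so h is not injective.
Since h is not injective, we determine |image(h)|. Computing x^10 mod 26 for each x (by repeated squaring, reducing mod 26 at every step), the values h(0), h(1), …, h(25) are: 0, 1, 10, 3, 22, 25, 4, 17, 12, 9, 16, 23, 14, 13, 14, 23, 16, 9, 12, 17, 4, 25, 22, 3, 10, 1.
The distinct values are {0, 1, 3, 4, 9, 10, 12, 13, 14, 16, 17, 22, 23, 25}; there are 14 of them.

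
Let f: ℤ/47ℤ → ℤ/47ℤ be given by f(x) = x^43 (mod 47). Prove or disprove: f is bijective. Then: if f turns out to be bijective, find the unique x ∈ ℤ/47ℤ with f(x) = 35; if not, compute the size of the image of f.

29

Since 47 is prime, the nonzero elements of ℤ/47ℤ form a cyclic group of order 46.
As gcd(43, 46) = 1, raising to the 43rd power is a bijection on this group: if a^43 ≡ b^43 then (ab^{−1})^43 = 1, and the only element of order dividing gcd(43, 46) = 1 is 1, so a = b.
With f(0) = 0 this makes f injective on all of ℤ/47ℤ, hence bijective (finite equal-size domain and codomain). In particular f is bijective.
Since f is bijective, we find the preimage of 35. The inverse of x ↦ x^43 on (ℤ/47ℤ)^× is x ↦ x^15, because 43·15 = 645 = 14·46 + 1 ≡ 1 (mod 46) and x^{46} = 1 for x ≠ 0 (Fermat). So f⁻¹(35) = 35^15 mod 47.
Repeated squaring mod 47: 35^1 ≡ 35, 35^2 ≡ 35² = 1225 ≡ 3, 35^4 ≡ 3² = 9, 35^8 ≡ 9² = 81 ≡ 34. Since 15 = 8 + 4 + 2 + 1, 35^15 ≡ 34·9·3·35: 34·9 = 306 ≡ 24, then 24·3 = 72 ≡ 25, then 25·35 = 875 ≡ 29. So 35^15 ≡ 29 (mod 47).
Hence f⁻¹(35) = 29.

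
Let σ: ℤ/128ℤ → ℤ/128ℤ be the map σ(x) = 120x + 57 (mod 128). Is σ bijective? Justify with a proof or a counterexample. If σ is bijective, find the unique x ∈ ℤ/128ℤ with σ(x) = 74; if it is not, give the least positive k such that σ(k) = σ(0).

16

We have gcd(120, 128) = 8 > 1. Taking x_1 = 0 and x_2 = 16: σ(0) = 57 and σ(16) = 120·16 + 57 = 1977 ≡ 57 (mod 128).
So σ(0) = σ(16) while 0 ≠ 16, hence σ is not injective, hence not bijective.
Since σ is not bijective, we find the least positive k with σ(k) = σ(0): this means 120k ≡ 0 (mod 128), i.e. 128 ∣ 120k. Since gcd(120, 128) = 8, dividing through by 8 this holds exactly when 16 ∣ 15k, and as gcd(15, 16) = 1, exactly when 16 ∣ k.
The smallest positive such k is 16.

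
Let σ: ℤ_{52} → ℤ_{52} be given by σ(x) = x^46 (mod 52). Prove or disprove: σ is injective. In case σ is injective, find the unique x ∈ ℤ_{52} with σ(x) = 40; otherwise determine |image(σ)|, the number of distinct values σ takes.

14

σ(12): Repeated squaring mod 52: 12^1 ≡ 12, 12^2 ≡ 12² = 144 ≡ 40, 12^4 ≡ 40² = 1600 ≡ 40, 12^8 ≡ 40² = 1600 ≡ 40, 12^16 ≡ 40² = 1600 ≡ 40, 12^32 ≡ 40² = 1600 ≡ 40. Since 46 = 32 + 8 + 4 + 2, 12^46 ≡ 40·40·40·40: 40·40 = 1600 ≡ 40, then 40·40 = 1600 ≡ 40, then 40·40 = 1600 ≡ 40. So 12^46 ≡ 40 (mod 52).
σ(14): Repeated squaring mod 52: 14^1 ≡ 14, 14^2 ≡ 14² = 196 ≡ 40, 14^4 ≡ 40² = 1600 ≡ 40, 14^8 ≡ 40² = 1600 ≡ 40, 14^16 ≡ 40² = 1600 ≡ 40, 14^32 ≡ 40² = 1600 ≡ 40. Since 46 = 32 + 8 + 4 + 2, 14^46 ≡ 40·40·40·40: 40·40 = 1600 ≡ 40, then 40·40 = 1600 ≡ 40, then 40·40 = 1600 ≡ 40. So 14^46 ≡ 40 (mod 52).
So σ(12) = σ(14) = 40 while 12 ≠ 14, therefore σ is not injective.
Since σ is not injective, we determine |image(σ)|. Computing x^46 mod 52 for each x (by repeated squaring, reducing mod 52 at every step), the values σ(0), σ(1), …, σ(51) are: 0, 1, 36, 29, 48, 25, 4, 17, 12, 9, 16, 49, 40, 13, 40, 49, 16, 9, 12, 17, 4, 25, 48, 29, 36, 1, 0, 1, 36, 29, 48, 25, 4, 17, 12, 9, 16, 49, 40, 13, 40, 49, 16, 9, 12, 17, 4, 25, 48, 29, 36, 1.
The distinct values are {0, 1, 4, 9, 12, 13, 16, 17, 25, 29, 36, 40, 48, 49}; there are 14 of them.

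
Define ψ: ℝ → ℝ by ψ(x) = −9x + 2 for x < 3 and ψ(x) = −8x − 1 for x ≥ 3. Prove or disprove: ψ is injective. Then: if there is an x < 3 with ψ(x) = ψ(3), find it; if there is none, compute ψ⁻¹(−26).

25/8

Both pieces are strictly decreasing (slopes −9 and −8), so each is injective on its own interval.
The left piece maps (−∞, 3) onto (−25, ∞); the right piece maps [3, ∞) onto (−∞, −25].
These images are disjoint, so no value is attained by both pieces. So ψ is injective.
Because the two images are disjoint, no x < 3 has ψ(x) = ψ(3), so we compute ψ⁻¹(−26): −26 lies in (−∞, −25], so solve −8x − 1 = −26: x = (−26 + 1)/(−8) = 25/8.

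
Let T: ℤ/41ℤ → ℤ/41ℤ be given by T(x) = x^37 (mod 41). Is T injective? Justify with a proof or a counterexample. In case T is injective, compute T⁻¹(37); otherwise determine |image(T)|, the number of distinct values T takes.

Since 41 is prime, the nonzero elements of ℤ/41ℤ form a cyclic group of order 40.
As gcd(37, 40) = 1, raising to the 37th power is a bijection on this group: if x_1^37 ≡ x_2^37 then (x_1x_2^{−1})^37 = 1, and the only element of order dividing gcd(37, 40) = 1 is 1, so x_1 = x_2.
With T(0) = 0 this makes T injective on all of ℤ/41ℤ, hence bijective (finite equal-size domain and codomain). In particular T is injective.
Since T is injective, we find the preimage of 37. The inverse of x ↦ x^37 on (ℤ/41ℤ)^× is x ↦ x^13, because 37·13 = 481 = 12·40 + 1 ≡ 1 (mod 40) and x^{40} = 1 for x ≠ 0 (Fermat). So T⁻¹(37) = 37^13 mod 41.
Repeated squaring mod 41: 37^1 ≡ 37, 37^2 ≡ 37² = 1369 ≡ 16, 37^4 ≡ 16² = 256 ≡ 10, 37^8 ≡ 10² = 100 ≡ 18. Since 13 = 8 + 4 + 1, 37^13 ≡ 18·10·37: 18·10 = 180 ≡ 16, then 16·37 = 592 ≡ 18. So 37^13 ≡ 18 (mod 41).
Hence T⁻¹(37) = 18.

18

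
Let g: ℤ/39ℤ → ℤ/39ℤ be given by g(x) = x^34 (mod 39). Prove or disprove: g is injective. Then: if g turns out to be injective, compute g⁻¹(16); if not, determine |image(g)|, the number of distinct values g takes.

g(5): Repeated squaring mod 39: 5^1 ≡ 5, 5^2 ≡ 5² = 25, 5^4 ≡ 25² = 625 ≡ 1, 5^8 ≡ 1² = 1, 5^16 ≡ 1² = 1, 5^32 ≡ 1² = 1. Since 34 = 32 + 2, 5^34 ≡ 1·25: 1·25 = 25. So 5^34 ≡ 25 (mod 39).
g(8): Repeated squaring mod 39: 8^1 ≡ 8, 8^2 ≡ 8² = 64 ≡ 25, 8^4 ≡ 25² = 625 ≡ 1, 8^8 ≡ 1² = 1, 8^16 ≡ 1² = 1, 8^32 ≡ 1² = 1. Since 34 = 32 + 2, 8^34 ≡ 1·25: 1·25 = 25. So 8^34 ≡ 25 (mod 39).
So g(5) = g(8) = 25 while 5 ≠ 8, hence g is not injective.
Since g is not injective, we determine |image(g)|. Computing x^34 mod 39 for each x (by repeated squaring, reducing mod 39 at every step), the values g(0), g(1), …, g(38) are: 0, 1, 10, 3, 22, 25, 30, 4, 25, 9, 16, 10, 27, 13, 1, 36, 16, 22, 12, 4, 4, 12, 22, 16, 36, 1, 13, 27, 10, 16, 9, 25, 4, 30, 25, 22, 3, 10, 1.
The distinct values are {0, 1, 3, 4, 9, 10, 12, 13, 16, 22, 25, 27, 30, 36}; there are 14 of them.

14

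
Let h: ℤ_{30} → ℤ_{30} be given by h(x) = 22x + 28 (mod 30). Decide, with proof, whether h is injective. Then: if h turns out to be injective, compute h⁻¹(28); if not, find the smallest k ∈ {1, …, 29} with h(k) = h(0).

We have gcd(22, 30) = 2 > 1. Taking s = 0 and t = 15: h(0) = 28 and h(15) = 22·15 + 28 = 358 ≡ 28 (mod 30).
So h(0) = h(15) while 0 ≠ 15, therefore h is not injective.
Since h is not injective, we find the least positive k with h(k) = h(0): this means 22k ≡ 0 (mod 30), i.e. 30 ∣ 22k. Since gcd(22, 30) = 2, dividing through by 2 this holds exactly when 15 ∣ 11k, and as gcd(11, 15) = 1, exactly when 15 ∣ k.
The smallest positive such k is 15.

15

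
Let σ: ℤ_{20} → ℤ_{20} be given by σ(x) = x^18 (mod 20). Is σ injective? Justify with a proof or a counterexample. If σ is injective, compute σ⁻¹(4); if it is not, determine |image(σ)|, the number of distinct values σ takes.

σ(4): Repeated squaring mod 20: 4^1 ≡ 4, 4^2 ≡ 4² = 16, 4^4 ≡ 16² = 256 ≡ 16, 4^8 ≡ 16² = 256 ≡ 16, 4^16 ≡ 16² = 256 ≡ 16. Since 18 = 16 + 2, 4^18 ≡ 16·16: 16·16 = 256 ≡ 16. So 4^18 ≡ 16 (mod 20).
σ(6): Repeated squaring mod 20: 6^1 ≡ 6, 6^2 ≡ 6² = 36 ≡ 16, 6^4 ≡ 16² = 256 ≡ 16, 6^8 ≡ 16² = 256 ≡ 16, 6^16 ≡ 16² = 256 ≡ 16. Since 18 = 16 + 2, 6^18 ≡ 16·16: 16·16 = 256 ≡ 16. So 6^18 ≡ 16 (mod 20).
So σ(4) = σ(6) = 16 while 4 ≠ 6, so σ is not injective.
Since σ is not injective, we determine |image(σ)|. Computing x^18 mod 20 for each x (by repeated squaring, reducing mod 20 at every step), the values σ(0), σ(1), …, σ(19) are: 0, 1, 4, 9, 16, 5, 16, 9, 4, 1, 0, 1, 4, 9, 16, 5, 16, 9, 4, 1.
The distinct values are {0, 1, 4, 5, 9, 16}; there are 6 of them.

6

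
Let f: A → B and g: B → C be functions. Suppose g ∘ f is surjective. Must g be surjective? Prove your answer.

Let c ∈ C. Since g ∘ f is surjective, some a ∈ A has g(f(a)) = c. Then b = f(a) ∈ B satisfies g(b) = c. So g is surjective.

surjective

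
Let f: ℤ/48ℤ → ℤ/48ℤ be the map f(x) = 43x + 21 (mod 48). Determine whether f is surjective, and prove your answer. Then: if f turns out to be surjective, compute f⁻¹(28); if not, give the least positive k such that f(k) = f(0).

37

Since gcd(43, 48) = 1, 43 is invertible modulo 48. Euclid's algorithm: 48 = 1·43 + 5, 43 = 8·5 + 3, 5 = 1·3 + 2, 3 = 1·2 + 1; back-substituting gives 1 = 19·43 − 17·48, so 43⁻¹ ≡ 19 (mod 48).
Then y ↦ 19(y − 21) is a two-sided inverse to f, so every y ∈ ℤ/48ℤ has a preimage.
Thus f is surjective.
Since f is surjective, we compute f⁻¹(28): solve 43x + 21 ≡ 28 (mod 48), i.e. 43x ≡ 7 (mod 48).
Multiplying by 43⁻¹ = 19 gives x ≡ 19·7 = 133 = 2·48 + 37 ≡ 37 (mod 48).
Check: f(37) = 43·37 + 21 = 1612 = 33·48 + 28 ≡ 28 (mod 48).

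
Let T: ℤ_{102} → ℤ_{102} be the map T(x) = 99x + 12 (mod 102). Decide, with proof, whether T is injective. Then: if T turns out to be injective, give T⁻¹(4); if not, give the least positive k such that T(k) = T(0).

Recall that T is injective if T(s) = T(t) implies s = t.
We have gcd(99, 102) = 3 > 1. Taking s = 0 and t = 34: T(0) = 12 and T(34) = 99·34 + 12 = 3378 ≡ 12 (mod 102).
So T(0) = T(34) while 0 ≠ 34, therefore T is not injective.
Since T is not injective, we find the least positive k with T(k) = T(0): this means 99k ≡ 0 (mod 102), i.e. 102 ∣ 99k. Since gcd(99, 102) = 3, dividing through by 3 this holds exactly when 34 ∣ 33k, and as gcd(33, 34) = 1, exactly when 34 ∣ k.
The smallest positive such k is 34.

34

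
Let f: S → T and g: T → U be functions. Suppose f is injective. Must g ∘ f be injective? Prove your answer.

not injective

No. Take S = T = U = {0, 1}, f = identity (injective), and g(x) = 0 for every x.
Then (g ∘ f)(0) = 0 = (g ∘ f)(1) with 0 ≠ 1, so g ∘ f is not injective.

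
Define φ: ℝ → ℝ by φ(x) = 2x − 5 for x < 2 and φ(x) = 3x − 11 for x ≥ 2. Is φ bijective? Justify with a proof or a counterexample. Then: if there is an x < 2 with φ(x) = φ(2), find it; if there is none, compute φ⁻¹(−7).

0

Both pieces are strictly increasing (slopes 2 and 3), so each is injective on its own interval.
The left piece maps (−∞, 2) onto (−∞, −1); the right piece maps [2, ∞) onto [−5, ∞).
These images overlap. In particular φ(2) = −5 (right piece), and solving 2x − 5 = −5 on the left piece gives x = 0 < 2.
So φ(0) = φ(2) with 0 ≠ 2, and φ is not injective, hence not bijective. This x = 0 is the requested value below 2.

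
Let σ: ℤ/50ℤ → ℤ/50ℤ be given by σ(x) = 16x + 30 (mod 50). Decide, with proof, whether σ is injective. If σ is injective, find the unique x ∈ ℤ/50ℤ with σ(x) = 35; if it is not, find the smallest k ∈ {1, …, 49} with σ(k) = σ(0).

25

Recall that injectivity means: for all x_1, x_2 in the domain, σ(x_1) = σ(x_2) implies x_1 = x_2.
We have gcd(16, 50) = 2 > 1. Taking x_1 = 0 and x_2 = 25: σ(0) = 30 and σ(25) = 16·25 + 30 = 430 ≡ 30 (mod 50).
So σ(0) = σ(25) while 0 ≠ 25, therefore σ is not injective.
Since σ is not injective, we find the least positive k with σ(k) = σ(0): this means 16k ≡ 0 (mod 50), i.e. 50 ∣ 16k. Since gcd(16, 50) = 2, dividing through by 2 this holds exactly when 25 ∣ 8k, and as gcd(8, 25) = 1, exactly when 25 ∣ k.
The smallest positive such k is 25.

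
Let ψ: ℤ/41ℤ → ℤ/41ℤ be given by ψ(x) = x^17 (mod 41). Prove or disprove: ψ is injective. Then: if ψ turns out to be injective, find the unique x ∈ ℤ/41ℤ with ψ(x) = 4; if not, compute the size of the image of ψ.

Since 41 is prime, the nonzero elements of ℤ/41ℤ form a cyclic group of order 40.
As gcd(17, 40) = 1, raising to the 17th power is a bijection on this group: if a^17 ≡ b^17 then (ab^{−1})^17 = 1, and the only element of order dividing gcd(17, 40) = 1 is 1, so a = b.
With ψ(0) = 0 this makes ψ injective on all of ℤ/41ℤ, hence bijective (finite equal-size domain and codomain). In particular ψ is injective.
Since ψ is injective, we find the preimage of 4. The inverse of x ↦ x^17 on (ℤ/41ℤ)^× is x ↦ x^33, because 17·33 = 561 = 14·40 + 1 ≡ 1 (mod 40) and x^{40} = 1 for x ≠ 0 (Fermat). So ψ⁻¹(4) = 4^33 mod 41.
Repeated squaring mod 41: 4^1 ≡ 4, 4^2 ≡ 4² = 16, 4^4 ≡ 16² = 256 ≡ 10, 4^8 ≡ 10² = 100 ≡ 18, 4^16 ≡ 18² = 324 ≡ 37, 4^32 ≡ 37² = 1369 ≡ 16. Since 33 = 32 + 1, 4^33 ≡ 16·4: 16·4 = 64 ≡ 23. So 4^33 ≡ 23 (mod 41).
Hence ψ⁻¹(4) = 23.

23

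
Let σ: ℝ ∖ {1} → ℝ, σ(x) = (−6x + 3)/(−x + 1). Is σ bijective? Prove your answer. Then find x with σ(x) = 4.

If σ(x) = 6, cross-multiplying gives −1(−6x + 3) = −6(−x + 1), which simplifies to −3 = −6 — false.  So 6 has no preimage and σ is not surjective.
Therefore σ is not bijective.
Solving σ(x) = 4: cross-multiplying gives −6x + 3 = 4(−x + 1), which rearranges to −2x = 1, so x = −1/2.

-1/2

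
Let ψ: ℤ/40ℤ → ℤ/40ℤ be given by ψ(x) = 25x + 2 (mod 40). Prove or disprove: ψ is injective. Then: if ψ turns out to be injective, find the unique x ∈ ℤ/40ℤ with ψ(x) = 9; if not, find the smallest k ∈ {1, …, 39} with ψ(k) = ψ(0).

8

We have gcd(25, 40) = 5 > 1. Taking s = 0 and t = 8: ψ(0) = 2 and ψ(8) = 25·8 + 2 = 202 ≡ 2 (mod 40).
So ψ(0) = ψ(8) while 0 ≠ 8, thus ψ is not injective.
Since ψ is not injective, we find the least positive k with ψ(k) = ψ(0): this means 25k ≡ 0 (mod 40), i.e. 40 ∣ 25k. Since gcd(25, 40) = 5, dividing through by 5 this holds exactly when 8 ∣ 5k, and as gcd(5, 8) = 1, exactly when 8 ∣ k.
The smallest positive such k is 8.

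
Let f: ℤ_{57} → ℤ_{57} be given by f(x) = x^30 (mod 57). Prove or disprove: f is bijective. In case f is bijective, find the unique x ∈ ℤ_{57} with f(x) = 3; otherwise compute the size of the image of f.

8

f(2): Repeated squaring mod 57: 2^1 ≡ 2, 2^2 ≡ 2² = 4, 2^4 ≡ 4² = 16, 2^8 ≡ 16² = 256 ≡ 28, 2^16 ≡ 28² = 784 ≡ 43. Since 30 = 16 + 8 + 4 + 2, 2^30 ≡ 43·28·16·4: 43·28 = 1204 ≡ 7, then 7·16 = 112 ≡ 55, then 55·4 = 220 ≡ 49. So 2^30 ≡ 49 (mod 57).
f(5): Repeated squaring mod 57: 5^1 ≡ 5, 5^2 ≡ 5² = 25, 5^4 ≡ 25² = 625 ≡ 55, 5^8 ≡ 55² = 3025 ≡ 4, 5^16 ≡ 4² = 16. Since 30 = 16 + 8 + 4 + 2, 5^30 ≡ 16·4·55·25: 16·4 = 64 ≡ 7, then 7·55 = 385 ≡ 43, then 43·25 = 1075 ≡ 49. So 5^30 ≡ 49 (mod 57).
So f(2) = f(5) = 49 while 2 ≠ 5, hence f is not injective, hence not bijective.
Since f is not bijective, we determine |image(f)|. Computing x^30 mod 57 for each x (by repeated squaring, reducing mod 57 at every step), the values f(0), f(1), …, f(56) are: 0, 1, 49, 30, 7, 49, 45, 1, 1, 45, 7, 1, 39, 7, 49, 45, 49, 49, 39, 19, 1, 30, 49, 7, 30, 7, 1, 39, 7, 7, 39, 1, 7, 30, 7, 49, 30, 1, 19, 39, 49, 49, 45, 49, 7, 39, 1, 7, 45, 1, 1, 45, 49, 7, 30, 49, 1.
The distinct values are {0, 1, 7, 19, 30, 39, 45, 49}; there are 8 of them.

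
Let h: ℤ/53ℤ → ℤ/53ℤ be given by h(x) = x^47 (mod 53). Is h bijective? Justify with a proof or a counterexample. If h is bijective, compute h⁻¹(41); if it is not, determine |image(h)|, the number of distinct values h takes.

Since 53 is prime, the nonzero elements of ℤ/53ℤ form a cyclic group of order 52.
As gcd(47, 52) = 1, raising to the 47th power is a bijection on this group: if s^47 ≡ t^47 then (st^{−1})^47 = 1, and the only element of order dividing gcd(47, 52) = 1 is 1, so s = t.
With h(0) = 0 this makes h injective on all of ℤ/53ℤ, hence bijective (finite equal-size domain and codomain). In particular h is bijective.
Since h is bijective, we find the preimage of 41. The inverse of x ↦ x^47 on (ℤ/53ℤ)^× is x ↦ x^31, because 47·31 = 1457 = 28·52 + 1 ≡ 1 (mod 52) and x^{52} = 1 for x ≠ 0 (Fermat). So h⁻¹(41) = 41^31 mod 53.
Repeated squaring mod 53: 41^1 ≡ 41, 41^2 ≡ 41² = 1681 ≡ 38, 41^4 ≡ 38² = 1444 ≡ 13, 41^8 ≡ 13² = 169 ≡ 10, 41^16 ≡ 10² = 100 ≡ 47. Since 31 = 16 + 8 + 4 + 2 + 1, 41^31 ≡ 47·10·13·38·41: 47·10 = 470 ≡ 46, then 46·13 = 598 ≡ 15, then 15·38 = 570 ≡ 40, then 40·41 = 1640 ≡ 50. So 41^31 ≡ 50 (mod 53).
Hence h⁻¹(41) = 50.

50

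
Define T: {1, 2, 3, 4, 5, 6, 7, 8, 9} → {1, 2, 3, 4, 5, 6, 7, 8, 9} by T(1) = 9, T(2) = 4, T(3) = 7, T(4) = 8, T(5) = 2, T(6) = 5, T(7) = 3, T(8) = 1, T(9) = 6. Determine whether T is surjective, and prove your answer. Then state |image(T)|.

Every element of the codomain has a preimage: 1 = T(8), 2 = T(5), 3 = T(7), 4 = T(2), 5 = T(6), 6 = T(9), 7 = T(3), 8 = T(4), 9 = T(1).
So T is surjective.
The image of T is {1, 2, 3, 4, 5, 6, 7, 8, 9}, which has 9 elements.

9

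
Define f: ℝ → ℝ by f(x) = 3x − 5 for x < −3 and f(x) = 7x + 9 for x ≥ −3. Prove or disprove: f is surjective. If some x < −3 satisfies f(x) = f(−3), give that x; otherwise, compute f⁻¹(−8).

-17/7

Both pieces are strictly increasing (slopes 3 and 7), so each is injective on its own interval.
The left piece maps (−∞, −3) onto (−∞, −14); the right piece maps [−3, ∞) onto [−12, ∞).
The union (−∞, −14) ∪ [−12, ∞) omits the interval between −14 and −12; in particular −14 has no preimage. So f is not surjective.
Because the two images are disjoint, no x < −3 has f(x) = f(−3), so we compute f⁻¹(−8): −8 lies in [−12, ∞), so solve 7x + 9 = −8: x = (−8 − 9)/7 = −17/7.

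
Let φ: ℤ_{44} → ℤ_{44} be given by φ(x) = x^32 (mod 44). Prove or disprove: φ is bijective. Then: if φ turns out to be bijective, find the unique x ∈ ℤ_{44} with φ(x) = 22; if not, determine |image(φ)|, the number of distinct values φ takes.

φ(10): Repeated squaring mod 44: 10^1 ≡ 10, 10^2 ≡ 10² = 100 ≡ 12, 10^4 ≡ 12² = 144 ≡ 12, 10^8 ≡ 12² = 144 ≡ 12, 10^16 ≡ 12² = 144 ≡ 12, 10^32 ≡ 12² = 144 ≡ 12. So 10^32 ≡ 12 (mod 44).
φ(12): Repeated squaring mod 44: 12^1 ≡ 12, 12^2 ≡ 12² = 144 ≡ 12, 12^4 ≡ 12² = 144 ≡ 12, 12^8 ≡ 12² = 144 ≡ 12, 12^16 ≡ 12² = 144 ≡ 12, 12^32 ≡ 12² = 144 ≡ 12. So 12^32 ≡ 12 (mod 44).
So φ(10) = φ(12) = 12 while 10 ≠ 12, therefore φ is not injective, hence not bijective.
Since φ is not bijective, we determine |image(φ)|. Computing x^32 mod 44 for each x (by repeated squaring, reducing mod 44 at every step), the values φ(0), φ(1), …, φ(43) are: 0, 1, 4, 9, 16, 25, 36, 5, 20, 37, 12, 33, 12, 37, 20, 5, 36, 25, 16, 9, 4, 1, 0, 1, 4, 9, 16, 25, 36, 5, 20, 37, 12, 33, 12, 37, 20, 5, 36, 25, 16, 9, 4, 1.
The distinct values are {0, 1, 4, 5, 9, 12, 16, 20, 25, 33, 36, 37}; there are 12 of them.

12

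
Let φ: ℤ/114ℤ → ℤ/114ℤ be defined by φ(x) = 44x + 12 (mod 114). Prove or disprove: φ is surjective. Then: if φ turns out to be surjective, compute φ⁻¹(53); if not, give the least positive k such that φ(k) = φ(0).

57

By definition, φ is surjective if every y in the codomain equals φ(x) for some x in the domain.
Since gcd(44, 114) = 2, we have 44x ≡ 0 (mod 2) for all x, so φ(x) ≡ 0 (mod 2).
But 1 ≢ 0 (mod 2), so 1 ∈ ℤ/114ℤ has no preimage. So φ is not surjective.
Since φ is not surjective, we find the least positive k with φ(k) = φ(0): this means 44k ≡ 0 (mod 114), i.e. 114 ∣ 44k. Since gcd(44, 114) = 2, dividing through by 2 this holds exactly when 57 ∣ 22k, and as gcd(22, 57) = 1, exactly when 57 ∣ k.
The smallest positive such k is 57.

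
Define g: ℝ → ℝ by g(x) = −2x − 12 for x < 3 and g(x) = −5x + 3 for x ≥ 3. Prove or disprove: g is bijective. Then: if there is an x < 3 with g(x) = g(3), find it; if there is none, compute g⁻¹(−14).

0

Both pieces are strictly decreasing (slopes −2 and −5), so each is injective on its own interval.
The left piece maps (−∞, 3) onto (−18, ∞); the right piece maps [3, ∞) onto (−∞, −12].
These images overlap. In particular g(3) = −12 (right piece), and solving −2x − 12 = −12 on the left piece gives x = 0 < 3.
So g(0) = g(3) with 0 ≠ 3, and g is not injective, hence not bijective. This x = 0 is the requested value below 3.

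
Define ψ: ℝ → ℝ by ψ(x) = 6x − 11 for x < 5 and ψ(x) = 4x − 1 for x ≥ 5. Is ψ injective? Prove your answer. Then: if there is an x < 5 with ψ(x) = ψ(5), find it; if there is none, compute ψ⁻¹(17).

14/3

Both pieces are strictly increasing (slopes 6 and 4), so each is injective on its own interval.
The left piece maps (−∞, 5) onto (−∞, 19); the right piece maps [5, ∞) onto [19, ∞).
These images are disjoint, so no value is attained by both pieces. So ψ is injective.
Because the two images are disjoint, no x < 5 has ψ(x) = ψ(5), so we compute ψ⁻¹(17): 17 lies in (−∞, 19), so solve 6x − 11 = 17: x = (17 + 11)/6 = 14/3.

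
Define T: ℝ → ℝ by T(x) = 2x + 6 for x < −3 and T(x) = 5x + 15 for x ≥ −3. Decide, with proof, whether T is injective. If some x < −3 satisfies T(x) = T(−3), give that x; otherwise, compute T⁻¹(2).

Both pieces are strictly increasing (slopes 2 and 5), so each is injective on its own interval.
The left piece maps (−∞, −3) onto (−∞, 0); the right piece maps [−3, ∞) onto [0, ∞).
These images are disjoint, so no value is attained by both pieces. So T is injective.
Because the two images are disjoint, no x < −3 has T(x) = T(−3), so we compute T⁻¹(2): 2 lies in [0, ∞), so solve 5x + 15 = 2: x = (2 − 15)/5 = −13/5.

-13/5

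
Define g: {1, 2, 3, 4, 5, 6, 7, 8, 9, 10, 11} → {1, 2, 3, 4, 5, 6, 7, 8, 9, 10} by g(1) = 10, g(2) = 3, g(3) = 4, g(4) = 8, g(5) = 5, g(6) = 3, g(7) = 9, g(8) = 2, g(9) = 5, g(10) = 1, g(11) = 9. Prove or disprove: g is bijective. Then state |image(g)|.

8

g(2) = 3 = g(6) with 2 ≠ 6, so g is not injective, hence not bijective.
The image of g is {1, 2, 3, 4, 5, 8, 9, 10}, which has 8 elements.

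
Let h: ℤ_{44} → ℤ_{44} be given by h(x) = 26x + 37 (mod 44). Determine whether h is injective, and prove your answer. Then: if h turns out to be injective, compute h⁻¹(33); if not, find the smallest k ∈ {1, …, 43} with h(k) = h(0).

Recall: injectivity means: for all x_1, x_2 in the domain, h(x_1) = h(x_2) implies x_1 = x_2.
We have gcd(26, 44) = 2 > 1. Taking x_1 = 0 and x_2 = 22: h(0) = 37 and h(22) = 26·22 + 37 = 609 ≡ 37 (mod 44).
So h(0) = h(22) while 0 ≠ 22, therefore h is not injective.
Since h is not injective, we find the least positive k with h(k) = h(0): this means 26k ≡ 0 (mod 44), i.e. 44 ∣ 26k. Since gcd(26, 44) = 2, dividing through by 2 this holds exactly when 22 ∣ 13k, and as gcd(13, 22) = 1, exactly when 22 ∣ k.
The smallest positive such k is 22.

22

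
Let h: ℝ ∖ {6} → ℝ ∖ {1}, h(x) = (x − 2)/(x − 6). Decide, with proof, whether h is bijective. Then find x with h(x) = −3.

Suppose h(s) = h(t). Cross-multiplying: (s − 2)(t − 6) = (t − 2)(s − 6).
Expanding both sides and cancelling the symmetric terms leaves −4·(s − t) = 0. Since −4 ≠ 0, s = t. Thus h is injective.
For any y ≠ 1, solving y(x − 6) = x − 2 for x gives a well-defined x ≠ 6. So h is surjective.
Therefore h is bijective.
Solving h(x) = −3: cross-multiplying gives x − 2 = −3(x − 6), which rearranges to 4x = 20, so x = 5.

5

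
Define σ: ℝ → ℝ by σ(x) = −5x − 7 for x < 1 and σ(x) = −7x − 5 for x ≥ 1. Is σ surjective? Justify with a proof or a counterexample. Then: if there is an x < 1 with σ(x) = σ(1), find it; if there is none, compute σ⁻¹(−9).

Both pieces are strictly decreasing (slopes −5 and −7), so each is injective on its own interval.
The left piece maps (−∞, 1) onto (−12, ∞); the right piece maps [1, ∞) onto (−∞, −12].
These images together cover ℝ, so σ is surjective.
Because the two images are disjoint, no x < 1 has σ(x) = σ(1), so we compute σ⁻¹(−9): −9 lies in (−12, ∞), so solve −5x − 7 = −9: x = (−9 + 7)/(−5) = 2/5.

2/5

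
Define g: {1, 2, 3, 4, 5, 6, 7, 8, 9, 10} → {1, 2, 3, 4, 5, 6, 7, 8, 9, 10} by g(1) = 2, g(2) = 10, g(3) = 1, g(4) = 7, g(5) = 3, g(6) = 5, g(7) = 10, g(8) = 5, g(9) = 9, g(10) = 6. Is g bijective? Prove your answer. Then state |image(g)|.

g(2) = 10 = g(7) with 2 ≠ 7, so g is not injective, hence not bijective.
The image of g is {1, 2, 3, 5, 6, 7, 9, 10}, which has 8 elements.

8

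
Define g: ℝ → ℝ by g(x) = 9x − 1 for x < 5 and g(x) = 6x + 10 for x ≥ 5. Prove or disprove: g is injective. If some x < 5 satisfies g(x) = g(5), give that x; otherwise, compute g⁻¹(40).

Both pieces are strictly increasing (slopes 9 and 6), so each is injective on its own interval.
The left piece maps (−∞, 5) onto (−∞, 44); the right piece maps [5, ∞) onto [40, ∞).
These images overlap. In particular g(5) = 40 (right piece), and solving 9x − 1 = 40 on the left piece gives x = 41/9 < 5.
So g(41/9) = g(5) with 41/9 ≠ 5, and g is not injective. This x = 41/9 is the requested value below 5.

41/9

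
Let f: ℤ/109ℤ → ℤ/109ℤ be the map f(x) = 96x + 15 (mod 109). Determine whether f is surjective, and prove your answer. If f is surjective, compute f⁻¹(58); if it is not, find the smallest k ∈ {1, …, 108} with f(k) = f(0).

By definition, f is surjective if every y in the codomain equals f(x) for some x in the domain.
Since gcd(96, 109) = 1, 96 is invertible modulo 109. Euclid's algorithm: 109 = 1·96 + 13, 96 = 7·13 + 5, 13 = 2·5 + 3, 5 = 1·3 + 2, 3 = 1·2 + 1; back-substituting gives 1 = 67·96 − 59·109, so 96⁻¹ ≡ 67 (mod 109).
Then y ↦ 67(y − 15) is a two-sided inverse to f, so every y ∈ ℤ/109ℤ has a preimage.
Thus f is surjective.
Since f is surjective, we compute f⁻¹(58): solve 96x + 15 ≡ 58 (mod 109), i.e. 96x ≡ 43 (mod 109).
Multiplying by 96⁻¹ = 67 gives x ≡ 67·43 = 2881 = 26·109 + 47 ≡ 47 (mod 109).
Check: f(47) = 96·47 + 15 = 4527 = 41·109 + 58 ≡ 58 (mod 109).

47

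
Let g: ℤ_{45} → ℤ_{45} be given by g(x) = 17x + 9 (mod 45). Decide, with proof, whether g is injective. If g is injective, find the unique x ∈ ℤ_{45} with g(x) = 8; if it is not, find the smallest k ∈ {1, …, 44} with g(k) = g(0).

37

By definition, g is injective if g(s) = g(t) implies s = t.
Suppose g(s) = g(t) in ℤ_{45}. Then 17s + 9 ≡ 17t + 9 (mod 45), hence 17(s − t) ≡ 0 (mod 45).
Since gcd(17, 45) = 1, 17 is invertible modulo 45, so s − t ≡ 0 (mod 45), i.e. s = t.
Therefore g is injective.
We now compute 17⁻¹ mod 45 explicitly. Euclid's algorithm: 45 = 2·17 + 11, 17 = 1·11 + 6, 11 = 1·6 + 5, 6 = 1·5 + 1; back-substituting gives 1 = 8·17 − 3·45, so 17⁻¹ ≡ 8 (mod 45).
Since g is injective, we compute g⁻¹(8): solve 17x + 9 ≡ 8 (mod 45), i.e. 17x ≡ 44 (mod 45).
Multiplying by 17⁻¹ = 8 gives x ≡ 8·44 = 352 = 7·45 + 37 ≡ 37 (mod 45).
Check: g(37) = 17·37 + 9 = 638 = 14·45 + 8 ≡ 8 (mod 45).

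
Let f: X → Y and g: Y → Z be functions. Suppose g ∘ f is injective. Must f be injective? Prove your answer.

injective

Suppose f(u) = f(v). Applying g: (g ∘ f)(u) = (g ∘ f)(v). Since g ∘ f is injective, u = v. So f is injective.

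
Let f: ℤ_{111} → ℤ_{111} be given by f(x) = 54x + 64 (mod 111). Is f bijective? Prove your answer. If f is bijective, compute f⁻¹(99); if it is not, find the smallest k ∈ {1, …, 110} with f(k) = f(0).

37

Recall that f is injective if f(x_1) = f(x_2) implies x_1 = x_2.
We have gcd(54, 111) = 3 > 1. Taking x_1 = 0 and x_2 = 37: f(0) = 64 and f(37) = 54·37 + 64 = 2062 ≡ 64 (mod 111).
So f(0) = f(37) while 0 ≠ 37, thus f is not injective, hence not bijective.
Since f is not bijective, we find the least positive k with f(k) = f(0): this means 54k ≡ 0 (mod 111), i.e. 111 ∣ 54k. Since gcd(54, 111) = 3, dividing through by 3 this holds exactly when 37 ∣ 18k, and as gcd(18, 37) = 1, exactly when 37 ∣ k.
The smallest positive such k is 37.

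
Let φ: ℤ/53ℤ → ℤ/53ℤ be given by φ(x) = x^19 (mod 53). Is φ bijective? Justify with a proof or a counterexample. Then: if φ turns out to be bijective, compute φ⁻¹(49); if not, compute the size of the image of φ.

10

Since 53 is prime, the nonzero elements of ℤ/53ℤ form a cyclic group of order 52.
As gcd(19, 52) = 1, raising to the 19th power is a bijection on this group: if a^19 ≡ b^19 then (ab^{−1})^19 = 1, and the only element of order dividing gcd(19, 52) = 1 is 1, so a = b.
With φ(0) = 0 this makes φ injective on all of ℤ/53ℤ, hence bijective (finite equal-size domain and codomain). In particular φ is bijective.
Since φ is bijective, we find the preimage of 49. The inverse of x ↦ x^19 on (ℤ/53ℤ)^× is x ↦ x^11, because 19·11 = 209 = 4·52 + 1 ≡ 1 (mod 52) and x^{52} = 1 for x ≠ 0 (Fermat). So φ⁻¹(49) = 49^11 mod 53.
Repeated squaring mod 53: 49^1 ≡ 49, 49^2 ≡ 49² = 2401 ≡ 16, 49^4 ≡ 16² = 256 ≡ 44, 49^8 ≡ 44² = 1936 ≡ 28. Since 11 = 8 + 2 + 1, 49^11 ≡ 28·16·49: 28·16 = 448 ≡ 24, then 24·49 = 1176 ≡ 10. So 49^11 ≡ 10 (mod 53).
Hence φ⁻¹(49) = 10.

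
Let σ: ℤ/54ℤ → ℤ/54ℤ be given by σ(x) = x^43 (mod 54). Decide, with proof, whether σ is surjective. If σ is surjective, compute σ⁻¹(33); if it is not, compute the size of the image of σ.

σ(0) = 0^43 = 0.
σ(6): Repeated squaring mod 54: 6^1 ≡ 6, 6^2 ≡ 6² = 36, 6^4 ≡ 36² = 1296 ≡ 0, 6^8 ≡ 0² = 0, 6^16 ≡ 0² = 0, 6^32 ≡ 0² = 0. Since 43 = 32 + 8 + 2 + 1, 6^43 ≡ 0·0·36·6: 0·0 = 0, then 0·36 = 0, then 0·6 = 0. So 6^43 ≡ 0 (mod 54).
So σ(0) = σ(6) = 0 while 0 ≠ 6, therefore σ is not injective.
A non-injective map from the 54-element set ℤ/54ℤ to itself takes at most 53 distinct values, so it cannot be surjective. Therefore σ is not surjective.
Since σ is not surjective, we determine |image(σ)|. Computing x^43 mod 54 for each x (by repeated squaring, reducing mod 54 at every step), the values σ(0), σ(1), …, σ(53) are: 0, 1, 20, 27, 22, 41, 0, 43, 8, 27, 10, 29, 0, 31, 50, 27, 52, 17, 0, 19, 38, 27, 40, 5, 0, 7, 26, 27, 28, 47, 0, 49, 14, 27, 16, 35, 0, 37, 2, 27, 4, 23, 0, 25, 44, 27, 46, 11, 0, 13, 32, 27, 34, 53.
The distinct values are {0, 1, 2, 4, 5, 7, 8, 10, 11, 13, 14, 16, 17, 19, 20, 22, 23, 25, 26, 27, 28, 29, 31, 32, 34, 35, 37, 38, 40, 41, 43, 44, 46, 47, 49, 50, 52, 53}; there are 38 of them.

38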